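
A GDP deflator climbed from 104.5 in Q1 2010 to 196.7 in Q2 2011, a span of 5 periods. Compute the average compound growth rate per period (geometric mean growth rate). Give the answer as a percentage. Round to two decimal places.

Growth factor = (196.7/104.5)^(1/5) = (1.882297)^(1/5) = 1.134848
Growth rate = 1.134848 − 1 = 0.134848 = 13.4848%

13.48%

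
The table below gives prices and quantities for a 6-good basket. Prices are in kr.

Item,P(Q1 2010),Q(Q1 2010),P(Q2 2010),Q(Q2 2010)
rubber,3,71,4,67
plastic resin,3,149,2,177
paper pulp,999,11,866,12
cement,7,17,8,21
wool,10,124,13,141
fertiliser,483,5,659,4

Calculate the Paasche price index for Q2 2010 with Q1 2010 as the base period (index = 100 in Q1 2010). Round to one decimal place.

Paasche price index uses current-period quantities as weights.
ΣP(Q2 2010)·Q(Q2 2010) = 4×67 + 2×177 + 866×12 + 8×21 + 13×141 + 659×4 = 268 + 354 + 10392 + 168 + 1833 + 2636 = 15651
ΣP(Q1 2010)·Q(Q2 2010) = 3×67 + 3×177 + 999×12 + 7×21 + 10×141 + 483×4 = 201 + 531 + 11988 + 147 + 1410 + 1932 = 16209
Index = 15651 / 16209 × 100 = 96.5575

96.6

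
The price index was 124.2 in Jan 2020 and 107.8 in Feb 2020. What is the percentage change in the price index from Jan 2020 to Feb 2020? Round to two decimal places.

Change = (107.8 − 124.2) / 124.2 × 100
       = -16.4 / 124.2 × 100 = -13.2045%

-13.20%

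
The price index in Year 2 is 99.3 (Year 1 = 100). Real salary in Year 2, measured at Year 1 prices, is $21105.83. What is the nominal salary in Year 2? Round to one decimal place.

20958.1

Nominal = Real × (Index/100) = 21105.83 × (99.3/100)
        = 21105.83 × 0.993 = 20958.0892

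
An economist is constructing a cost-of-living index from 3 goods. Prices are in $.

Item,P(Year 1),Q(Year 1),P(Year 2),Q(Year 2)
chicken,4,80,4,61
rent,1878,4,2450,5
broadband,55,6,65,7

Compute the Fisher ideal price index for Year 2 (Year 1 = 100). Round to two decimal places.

Laspeyres component (base-period weights):
ΣP(Year 2)Q(Year 1) = 4×80 + 2450×4 + 65×6 = 320 + 9800 + 390 = 10510
ΣP(Year 1)Q(Year 1) = 4×80 + 1878×4 + 55×6 = 320 + 7512 + 330 = 8162
L = 10510 / 8162 × 100 = 128.7675
Paasche component (current-period weights):
ΣP(Year 2)Q(Year 2) = 4×61 + 2450×5 + 65×7 = 244 + 12250 + 455 = 12949
ΣP(Year 1)Q(Year 2) = 4×61 + 1878×5 + 55×7 = 244 + 9390 + 385 = 10019
P = 12949 / 10019 × 100 = 129.2444
Fisher = √(L × P) = √(128.7675 × 129.2444) = 129.0057

129.01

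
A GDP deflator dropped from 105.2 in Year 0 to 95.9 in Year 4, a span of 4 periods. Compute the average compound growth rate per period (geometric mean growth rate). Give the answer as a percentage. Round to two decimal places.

-2.29%

Growth factor = (95.9/105.2)^(1/4) = (0.911597)^(1/4) = 0.977126
Growth rate = 0.977126 − 1 = -0.022874 = -2.2874%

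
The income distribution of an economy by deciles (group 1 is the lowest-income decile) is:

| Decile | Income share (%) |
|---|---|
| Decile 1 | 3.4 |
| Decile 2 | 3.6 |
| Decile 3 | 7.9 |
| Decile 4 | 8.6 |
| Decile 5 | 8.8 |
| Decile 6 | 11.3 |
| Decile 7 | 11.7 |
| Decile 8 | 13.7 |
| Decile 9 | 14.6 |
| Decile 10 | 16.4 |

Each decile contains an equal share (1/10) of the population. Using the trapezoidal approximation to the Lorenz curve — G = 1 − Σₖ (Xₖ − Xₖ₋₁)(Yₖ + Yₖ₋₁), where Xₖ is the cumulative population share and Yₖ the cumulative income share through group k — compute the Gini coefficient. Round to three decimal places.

Cumulative income shares Yₖ: 0.0340, 0.0700, 0.1490, 0.2350, 0.3230, 0.4360, 0.5530, 0.6900, 0.8360, 1.0000
Σ (Xₖ−Xₖ₋₁)(Yₖ+Yₖ₋₁) = (1/10)(0.0340+0.0000) + (1/10)(0.0700+0.0340) + (1/10)(0.1490+0.0700) + (1/10)(0.2350+0.1490) + (1/10)(0.3230+0.2350) + (1/10)(0.4360+0.3230) + (1/10)(0.5530+0.4360) + (1/10)(0.6900+0.5530) + (1/10)(0.8360+0.6900) + (1/10)(1.0000+0.8360)
  = 0.0034 + 0.0104 + 0.0219 + 0.0384 + 0.0558 + 0.0759 + 0.0989 + 0.1243 + 0.1526 + 0.1836 = 0.7652
G = 1 − 0.7652 = 0.2348

0.235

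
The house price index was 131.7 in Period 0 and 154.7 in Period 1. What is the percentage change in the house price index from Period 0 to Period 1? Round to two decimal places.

Change = (154.7 − 131.7) / 131.7 × 100
       = 23.0 / 131.7 × 100 = 17.4639%

17.46%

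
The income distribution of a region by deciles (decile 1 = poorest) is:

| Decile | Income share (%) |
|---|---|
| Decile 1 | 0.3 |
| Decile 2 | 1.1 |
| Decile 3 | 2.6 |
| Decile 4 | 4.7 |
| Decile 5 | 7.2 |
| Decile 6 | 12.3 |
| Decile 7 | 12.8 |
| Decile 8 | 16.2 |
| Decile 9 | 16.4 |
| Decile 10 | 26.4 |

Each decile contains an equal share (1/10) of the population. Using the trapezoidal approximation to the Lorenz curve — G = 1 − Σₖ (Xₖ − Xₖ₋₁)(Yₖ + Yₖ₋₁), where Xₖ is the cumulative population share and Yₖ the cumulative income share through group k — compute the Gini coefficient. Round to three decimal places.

Cumulative income shares Yₖ: 0.0030, 0.0140, 0.0400, 0.0870, 0.1590, 0.2820, 0.4100, 0.5720, 0.7360, 1.0000
Σ (Xₖ−Xₖ₋₁)(Yₖ+Yₖ₋₁) = (1/10)(0.0030+0.0000) + (1/10)(0.0140+0.0030) + (1/10)(0.0400+0.0140) + (1/10)(0.0870+0.0400) + (1/10)(0.1590+0.0870) + (1/10)(0.2820+0.1590) + (1/10)(0.4100+0.2820) + (1/10)(0.5720+0.4100) + (1/10)(0.7360+0.5720) + (1/10)(1.0000+0.7360)
  = 0.0003 + 0.0017 + 0.0054 + 0.0127 + 0.0246 + 0.0441 + 0.0692 + 0.0982 + 0.1308 + 0.1736 = 0.5606
G = 1 − 0.5606 = 0.4394

0.439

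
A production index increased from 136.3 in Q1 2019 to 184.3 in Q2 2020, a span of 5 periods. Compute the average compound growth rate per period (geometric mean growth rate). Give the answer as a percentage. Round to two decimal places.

Growth factor = (184.3/136.3)^(1/5) = (1.352164)^(1/5) = 1.062199
Growth rate = 1.062199 − 1 = 0.062199 = 6.2199%

6.22%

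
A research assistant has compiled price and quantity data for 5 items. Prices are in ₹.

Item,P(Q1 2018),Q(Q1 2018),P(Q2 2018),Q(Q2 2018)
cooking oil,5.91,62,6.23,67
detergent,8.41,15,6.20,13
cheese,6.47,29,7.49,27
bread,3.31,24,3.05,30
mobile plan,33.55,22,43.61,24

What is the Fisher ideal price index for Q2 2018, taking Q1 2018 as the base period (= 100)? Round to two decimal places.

115.73

Laspeyres component (base-period weights):
ΣP(Q2 2018)Q(Q1 2018) = 6.23×62 + 6.20×15 + 7.49×29 + 3.05×24 + 43.61×22 = 386.26 + 93 + 217.21 + 73.2 + 959.42 = 1729.09
ΣP(Q1 2018)Q(Q1 2018) = 5.91×62 + 8.41×15 + 6.47×29 + 3.31×24 + 33.55×22 = 366.42 + 126.15 + 187.63 + 79.44 + 738.1 = 1497.74
L = 1729.09 / 1497.74 × 100 = 115.4466
Paasche component (current-period weights):
ΣP(Q2 2018)Q(Q2 2018) = 6.23×67 + 6.20×13 + 7.49×27 + 3.05×30 + 43.61×24 = 417.41 + 80.6 + 202.23 + 91.5 + 1046.64 = 1838.38
ΣP(Q1 2018)Q(Q2 2018) = 5.91×67 + 8.41×13 + 6.47×27 + 3.31×30 + 33.55×24 = 395.97 + 109.33 + 174.69 + 99.3 + 805.2 = 1584.49
P = 1838.38 / 1584.49 × 100 = 116.0235
Fisher = √(L × P) = √(115.4466 × 116.0235) = 115.7347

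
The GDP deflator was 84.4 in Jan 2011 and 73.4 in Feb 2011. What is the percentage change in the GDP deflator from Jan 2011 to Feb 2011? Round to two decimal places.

Change = (73.4 − 84.4) / 84.4 × 100
       = -11.0 / 84.4 × 100 = -13.0332%

-13.03%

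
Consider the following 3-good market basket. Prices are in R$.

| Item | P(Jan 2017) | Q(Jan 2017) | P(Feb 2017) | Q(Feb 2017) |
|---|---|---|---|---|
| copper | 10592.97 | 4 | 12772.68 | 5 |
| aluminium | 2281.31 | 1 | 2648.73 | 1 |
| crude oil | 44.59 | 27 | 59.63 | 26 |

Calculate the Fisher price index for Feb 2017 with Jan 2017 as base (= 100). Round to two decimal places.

Laspeyres component (base-period weights):
ΣP(Feb 2017)Q(Jan 2017) = 12772.68×4 + 2648.73×1 + 59.63×27 = 51090.72 + 2648.73 + 1610.01 = 55349.46
ΣP(Jan 2017)Q(Jan 2017) = 10592.97×4 + 2281.31×1 + 44.59×27 = 42371.88 + 2281.31 + 1203.93 = 45857.12
L = 55349.46 / 45857.12 × 100 = 120.6998
Paasche component (current-period weights):
ΣP(Feb 2017)Q(Feb 2017) = 12772.68×5 + 2648.73×1 + 59.63×26 = 63863.4 + 2648.73 + 1550.38 = 68062.51
ΣP(Jan 2017)Q(Feb 2017) = 10592.97×5 + 2281.31×1 + 44.59×26 = 52964.85 + 2281.31 + 1159.34 = 56405.5
P = 68062.51 / 56405.5 × 100 = 120.6664
Fisher = √(L × P) = √(120.6998 × 120.6664) = 120.6831

120.68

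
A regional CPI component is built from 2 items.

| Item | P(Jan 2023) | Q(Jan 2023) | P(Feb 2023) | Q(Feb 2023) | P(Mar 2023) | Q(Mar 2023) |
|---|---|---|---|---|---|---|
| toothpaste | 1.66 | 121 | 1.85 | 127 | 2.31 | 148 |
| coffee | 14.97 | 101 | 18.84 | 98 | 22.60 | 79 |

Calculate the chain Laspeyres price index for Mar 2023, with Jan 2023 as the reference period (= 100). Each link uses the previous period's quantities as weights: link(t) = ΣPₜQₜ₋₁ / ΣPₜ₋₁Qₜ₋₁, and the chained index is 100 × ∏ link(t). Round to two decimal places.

149.63

Link Jan 2023→Feb 2023:
ΣP(Feb 2023)Q(Jan 2023) = 1.85×121 + 18.84×101 = 223.85 + 1902.84 = 2126.69
ΣP(Jan 2023)Q(Jan 2023) = 1.66×121 + 14.97×101 = 200.86 + 1511.97 = 1712.83
link = 2126.69/1712.83 = 1.241624
Link Feb 2023→Mar 2023:
ΣP(Mar 2023)Q(Feb 2023) = 2.31×127 + 22.60×98 = 293.37 + 2214.8 = 2508.17
ΣP(Feb 2023)Q(Feb 2023) = 1.85×127 + 18.84×98 = 234.95 + 1846.32 = 2081.27
link = 2508.17/2081.27 = 1.205115
Chained index = 100 × 1.241624 × 1.205115 = 149.6299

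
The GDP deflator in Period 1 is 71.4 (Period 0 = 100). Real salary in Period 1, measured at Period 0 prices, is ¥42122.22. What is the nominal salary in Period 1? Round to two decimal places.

30075.27

Nominal = Real × (Index/100) = 42122.22 × (71.4/100)
        = 42122.22 × 0.714 = 30075.2651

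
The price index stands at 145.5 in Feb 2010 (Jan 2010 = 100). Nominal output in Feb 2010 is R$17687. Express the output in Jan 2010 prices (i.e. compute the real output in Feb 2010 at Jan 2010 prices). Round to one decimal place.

Real = Nominal ÷ (Index/100) = 17687 ÷ (145.5/100)
     = 17687 ÷ 1.455 = 12156.0137

12156.0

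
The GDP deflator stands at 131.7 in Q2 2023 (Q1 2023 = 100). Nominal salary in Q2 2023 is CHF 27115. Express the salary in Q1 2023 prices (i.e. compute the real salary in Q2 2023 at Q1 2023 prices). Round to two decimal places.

Real = Nominal ÷ (Index/100) = 27115 ÷ (131.7/100)
     = 27115 ÷ 1.317 = 20588.4586

20588.46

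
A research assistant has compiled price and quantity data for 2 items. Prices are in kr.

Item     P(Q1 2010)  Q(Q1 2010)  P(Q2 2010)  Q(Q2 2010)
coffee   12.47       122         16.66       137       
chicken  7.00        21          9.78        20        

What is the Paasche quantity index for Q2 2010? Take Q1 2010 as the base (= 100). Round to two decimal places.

110.73

Paasche quantity index uses current-period prices as weights.
ΣP(Q2 2010)·Q(Q2 2010) = 16.66×137 + 9.78×20 = 2282.42 + 195.6 = 2478.02
ΣP(Q2 2010)·Q(Q1 2010) = 16.66×122 + 9.78×21 = 2032.52 + 205.38 = 2237.9
Index = 2478.02 / 2237.9 × 100 = 110.7297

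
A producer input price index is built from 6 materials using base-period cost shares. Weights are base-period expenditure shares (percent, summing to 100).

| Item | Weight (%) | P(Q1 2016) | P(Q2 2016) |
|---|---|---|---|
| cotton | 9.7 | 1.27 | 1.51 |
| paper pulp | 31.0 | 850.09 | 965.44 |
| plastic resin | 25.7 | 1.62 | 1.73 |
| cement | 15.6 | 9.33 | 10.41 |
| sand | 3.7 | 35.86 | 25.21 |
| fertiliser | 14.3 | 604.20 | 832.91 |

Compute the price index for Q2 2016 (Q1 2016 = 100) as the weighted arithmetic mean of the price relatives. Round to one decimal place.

113.9

cotton: 9.7 × (1.51/1.27) = 9.7 × 1.188976 = 11.5331
paper pulp: 31.0 × (965.44/850.09) = 31.0 × 1.135692 = 35.2064
plastic resin: 25.7 × (1.73/1.62) = 25.7 × 1.067901 = 27.4451
cement: 15.6 × (10.41/9.33) = 15.6 × 1.115756 = 17.4058
sand: 3.7 × (25.21/35.86) = 3.7 × 0.703012 = 2.6011
fertiliser: 14.3 × (832.91/604.20) = 14.3 × 1.378534 = 19.7130
Index = Σ wᵢ·(p₁ᵢ/p₀ᵢ) = 11.5331 + 35.2064 + 27.4451 + 17.4058 + 2.6011 + 19.7130 = 113.9045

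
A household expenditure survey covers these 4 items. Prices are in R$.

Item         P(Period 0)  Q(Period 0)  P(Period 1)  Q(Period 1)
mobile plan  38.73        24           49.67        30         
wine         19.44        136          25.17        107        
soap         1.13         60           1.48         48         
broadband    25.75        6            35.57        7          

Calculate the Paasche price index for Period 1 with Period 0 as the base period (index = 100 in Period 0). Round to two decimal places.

Paasche price index uses current-period quantities as weights.
ΣP(Period 1)·Q(Period 1) = 49.67×30 + 25.17×107 + 1.48×48 + 35.57×7 = 1490.1 + 2693.19 + 71.04 + 248.99 = 4503.32
ΣP(Period 0)·Q(Period 1) = 38.73×30 + 19.44×107 + 1.13×48 + 25.75×7 = 1161.9 + 2080.08 + 54.24 + 180.25 = 3476.47
Index = 4503.32 / 3476.47 × 100 = 129.5371

129.54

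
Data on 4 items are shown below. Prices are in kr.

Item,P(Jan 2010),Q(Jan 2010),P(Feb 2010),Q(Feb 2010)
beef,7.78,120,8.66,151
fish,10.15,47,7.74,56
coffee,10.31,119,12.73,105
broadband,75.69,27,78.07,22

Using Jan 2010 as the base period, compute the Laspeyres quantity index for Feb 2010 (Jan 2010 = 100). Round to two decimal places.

95.94

Laspeyres quantity index uses base-period prices as weights.
ΣP(Jan 2010)·Q(Feb 2010) = 7.78×151 + 10.15×56 + 10.31×105 + 75.69×22 = 1174.78 + 568.4 + 1082.55 + 1665.18 = 4490.91
ΣP(Jan 2010)·Q(Jan 2010) = 7.78×120 + 10.15×47 + 10.31×119 + 75.69×27 = 933.6 + 477.05 + 1226.89 + 2043.63 = 4681.17
Index = 4490.91 / 4681.17 × 100 = 95.9356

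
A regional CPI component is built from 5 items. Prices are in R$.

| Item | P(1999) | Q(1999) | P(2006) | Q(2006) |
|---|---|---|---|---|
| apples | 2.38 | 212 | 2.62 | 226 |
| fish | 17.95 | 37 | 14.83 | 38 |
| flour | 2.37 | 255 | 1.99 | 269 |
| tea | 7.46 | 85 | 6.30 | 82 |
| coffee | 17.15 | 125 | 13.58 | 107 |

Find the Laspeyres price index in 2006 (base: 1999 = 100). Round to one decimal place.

Laspeyres price index uses base-period quantities as weights.
ΣP(2006)·Q(1999) = 2.62×212 + 14.83×37 + 1.99×255 + 6.30×85 + 13.58×125 = 555.44 + 548.71 + 507.45 + 535.5 + 1697.5 = 3844.6
ΣP(1999)·Q(1999) = 2.38×212 + 17.95×37 + 2.37×255 + 7.46×85 + 17.15×125 = 504.56 + 664.15 + 604.35 + 634.1 + 2143.75 = 4550.91
Index = 3844.6 / 4550.91 × 100 = 84.4798

84.5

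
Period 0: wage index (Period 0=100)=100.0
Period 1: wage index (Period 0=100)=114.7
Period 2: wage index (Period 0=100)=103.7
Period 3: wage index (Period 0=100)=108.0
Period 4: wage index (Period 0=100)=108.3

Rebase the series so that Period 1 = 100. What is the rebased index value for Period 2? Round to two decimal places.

90.41

Rebased(Period 2) = 103.7 / 114.7 × 100 = 90.4098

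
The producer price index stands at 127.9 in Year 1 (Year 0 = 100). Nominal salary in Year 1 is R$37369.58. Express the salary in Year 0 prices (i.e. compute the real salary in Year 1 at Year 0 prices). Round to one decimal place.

29217.8

Real = Nominal ÷ (Index/100) = 37369.58 ÷ (127.9/100)
     = 37369.58 ÷ 1.279 = 29217.8108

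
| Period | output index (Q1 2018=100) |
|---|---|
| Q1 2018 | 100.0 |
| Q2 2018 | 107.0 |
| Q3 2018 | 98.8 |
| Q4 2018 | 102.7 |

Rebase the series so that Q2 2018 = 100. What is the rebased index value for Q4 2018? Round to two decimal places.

95.98

Rebased(Q4 2018) = 102.7 / 107.0 × 100 = 95.9813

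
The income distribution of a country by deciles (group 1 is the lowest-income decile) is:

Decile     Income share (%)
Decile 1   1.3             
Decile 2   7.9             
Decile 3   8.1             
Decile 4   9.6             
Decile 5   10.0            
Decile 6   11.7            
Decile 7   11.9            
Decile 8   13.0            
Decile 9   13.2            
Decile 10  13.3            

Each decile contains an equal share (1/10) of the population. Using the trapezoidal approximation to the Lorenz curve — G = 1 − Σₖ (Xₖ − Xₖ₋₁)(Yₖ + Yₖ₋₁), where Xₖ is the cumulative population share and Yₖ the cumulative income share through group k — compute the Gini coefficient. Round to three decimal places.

0.178

Cumulative income shares Yₖ: 0.0130, 0.0920, 0.1730, 0.2690, 0.3690, 0.4860, 0.6050, 0.7350, 0.8670, 1.0000
Σ (Xₖ−Xₖ₋₁)(Yₖ+Yₖ₋₁) = (1/10)(0.0130+0.0000) + (1/10)(0.0920+0.0130) + (1/10)(0.1730+0.0920) + (1/10)(0.2690+0.1730) + (1/10)(0.3690+0.2690) + (1/10)(0.4860+0.3690) + (1/10)(0.6050+0.4860) + (1/10)(0.7350+0.6050) + (1/10)(0.8670+0.7350) + (1/10)(1.0000+0.8670)
  = 0.0013 + 0.0105 + 0.0265 + 0.0442 + 0.0638 + 0.0855 + 0.1091 + 0.1340 + 0.1602 + 0.1867 = 0.8218
G = 1 − 0.8218 = 0.1782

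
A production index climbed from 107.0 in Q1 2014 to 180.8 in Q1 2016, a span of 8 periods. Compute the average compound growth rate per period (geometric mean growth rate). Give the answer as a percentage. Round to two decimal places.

6.78%

Growth factor = (180.8/107.0)^(1/8) = (1.689720)^(1/8) = 1.067768
Growth rate = 1.067768 − 1 = 0.067768 = 6.7768%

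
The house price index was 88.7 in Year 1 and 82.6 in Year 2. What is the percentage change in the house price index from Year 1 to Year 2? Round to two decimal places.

-6.88%

Change = (82.6 − 88.7) / 88.7 × 100
       = -6.1 / 88.7 × 100 = -6.8771%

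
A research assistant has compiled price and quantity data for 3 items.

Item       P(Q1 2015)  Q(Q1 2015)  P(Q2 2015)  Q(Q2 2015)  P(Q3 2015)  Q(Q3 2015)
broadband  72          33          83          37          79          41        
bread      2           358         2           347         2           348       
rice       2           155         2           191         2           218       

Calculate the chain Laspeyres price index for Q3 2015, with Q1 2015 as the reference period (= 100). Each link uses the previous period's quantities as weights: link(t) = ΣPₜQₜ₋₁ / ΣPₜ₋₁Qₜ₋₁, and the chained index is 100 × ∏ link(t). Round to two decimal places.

Link Q1 2015→Q2 2015:
ΣP(Q2 2015)Q(Q1 2015) = 83×33 + 2×358 + 2×155 = 2739 + 716 + 310 = 3765
ΣP(Q1 2015)Q(Q1 2015) = 72×33 + 2×358 + 2×155 = 2376 + 716 + 310 = 3402
link = 3765/3402 = 1.106702
Link Q2 2015→Q3 2015:
ΣP(Q3 2015)Q(Q2 2015) = 79×37 + 2×347 + 2×191 = 2923 + 694 + 382 = 3999
ΣP(Q2 2015)Q(Q2 2015) = 83×37 + 2×347 + 2×191 = 3071 + 694 + 382 = 4147
link = 3999/4147 = 0.964312
Chained index = 100 × 1.106702 × 0.964312 = 106.7205

106.72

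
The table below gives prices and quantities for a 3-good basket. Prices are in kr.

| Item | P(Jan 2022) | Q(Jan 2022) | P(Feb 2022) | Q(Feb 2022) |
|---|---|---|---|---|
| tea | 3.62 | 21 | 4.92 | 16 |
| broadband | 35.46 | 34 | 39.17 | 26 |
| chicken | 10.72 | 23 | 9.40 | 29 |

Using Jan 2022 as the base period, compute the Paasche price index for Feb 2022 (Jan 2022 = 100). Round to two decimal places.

Paasche price index uses current-period quantities as weights.
ΣP(Feb 2022)·Q(Feb 2022) = 4.92×16 + 39.17×26 + 9.40×29 = 78.72 + 1018.42 + 272.6 = 1369.74
ΣP(Jan 2022)·Q(Feb 2022) = 3.62×16 + 35.46×26 + 10.72×29 = 57.92 + 921.96 + 310.88 = 1290.76
Index = 1369.74 / 1290.76 × 100 = 106.1189

106.12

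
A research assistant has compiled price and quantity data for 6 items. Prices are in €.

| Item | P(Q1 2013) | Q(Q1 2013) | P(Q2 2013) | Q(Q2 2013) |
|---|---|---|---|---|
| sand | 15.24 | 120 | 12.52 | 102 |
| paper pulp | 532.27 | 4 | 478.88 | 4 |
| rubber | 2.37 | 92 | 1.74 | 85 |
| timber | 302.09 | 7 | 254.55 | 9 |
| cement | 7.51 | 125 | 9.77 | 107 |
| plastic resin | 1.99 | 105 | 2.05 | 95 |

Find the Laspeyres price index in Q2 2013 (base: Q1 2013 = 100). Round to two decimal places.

Laspeyres price index uses base-period quantities as weights.
ΣP(Q2 2013)·Q(Q1 2013) = 12.52×120 + 478.88×4 + 1.74×92 + 254.55×7 + 9.77×125 + 2.05×105 = 1502.4 + 1915.52 + 160.08 + 1781.85 + 1221.25 + 215.25 = 6796.35
ΣP(Q1 2013)·Q(Q1 2013) = 15.24×120 + 532.27×4 + 2.37×92 + 302.09×7 + 7.51×125 + 1.99×105 = 1828.8 + 2129.08 + 218.04 + 2114.63 + 938.75 + 208.95 = 7438.25
Index = 6796.35 / 7438.25 × 100 = 91.3703

91.37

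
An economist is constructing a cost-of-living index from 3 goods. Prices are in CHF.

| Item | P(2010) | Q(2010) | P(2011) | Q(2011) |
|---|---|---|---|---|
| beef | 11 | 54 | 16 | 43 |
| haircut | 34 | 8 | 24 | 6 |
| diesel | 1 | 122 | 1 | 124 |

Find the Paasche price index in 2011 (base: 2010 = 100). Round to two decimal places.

Paasche price index uses current-period quantities as weights.
ΣP(2011)·Q(2011) = 16×43 + 24×6 + 1×124 = 688 + 144 + 124 = 956
ΣP(2010)·Q(2011) = 11×43 + 34×6 + 1×124 = 473 + 204 + 124 = 801
Index = 956 / 801 × 100 = 119.3508

119.35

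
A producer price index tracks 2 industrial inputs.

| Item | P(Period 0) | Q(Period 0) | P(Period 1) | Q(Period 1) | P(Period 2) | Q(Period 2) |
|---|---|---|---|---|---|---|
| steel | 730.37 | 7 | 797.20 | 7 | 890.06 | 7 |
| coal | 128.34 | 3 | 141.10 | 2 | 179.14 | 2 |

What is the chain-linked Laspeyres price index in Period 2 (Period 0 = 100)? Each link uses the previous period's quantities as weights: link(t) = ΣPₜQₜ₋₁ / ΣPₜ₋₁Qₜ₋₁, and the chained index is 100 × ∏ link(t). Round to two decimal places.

Link Period 0→Period 1:
ΣP(Period 1)Q(Period 0) = 797.20×7 + 141.10×3 = 5580.4 + 423.3 = 6003.7
ΣP(Period 0)Q(Period 0) = 730.37×7 + 128.34×3 = 5112.59 + 385.02 = 5497.61
link = 6003.7/5497.61 = 1.092056
Link Period 1→Period 2:
ΣP(Period 2)Q(Period 1) = 890.06×7 + 179.14×2 = 6230.42 + 358.28 = 6588.7
ΣP(Period 1)Q(Period 1) = 797.20×7 + 141.10×2 = 5580.4 + 282.2 = 5862.6
link = 6588.7/5862.6 = 1.123853
Chained index = 100 × 1.092056 × 1.123853 = 122.7311

122.73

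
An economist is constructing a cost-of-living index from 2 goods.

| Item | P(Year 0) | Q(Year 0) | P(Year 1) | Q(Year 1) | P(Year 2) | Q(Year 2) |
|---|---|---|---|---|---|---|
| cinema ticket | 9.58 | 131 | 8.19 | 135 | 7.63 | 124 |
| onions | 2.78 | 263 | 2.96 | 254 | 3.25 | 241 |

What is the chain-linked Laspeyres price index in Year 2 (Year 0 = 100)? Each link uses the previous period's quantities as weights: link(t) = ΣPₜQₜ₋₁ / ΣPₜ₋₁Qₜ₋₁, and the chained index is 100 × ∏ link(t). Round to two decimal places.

93.12

Link Year 0→Year 1:
ΣP(Year 1)Q(Year 0) = 8.19×131 + 2.96×263 = 1072.89 + 778.48 = 1851.37
ΣP(Year 0)Q(Year 0) = 9.58×131 + 2.78×263 = 1254.98 + 731.14 = 1986.12
link = 1851.37/1986.12 = 0.932154
Link Year 1→Year 2:
ΣP(Year 2)Q(Year 1) = 7.63×135 + 3.25×254 = 1030.05 + 825.5 = 1855.55
ΣP(Year 1)Q(Year 1) = 8.19×135 + 2.96×254 = 1105.65 + 751.84 = 1857.49
link = 1855.55/1857.49 = 0.998956
Chained index = 100 × 0.932154 × 0.998956 = 93.1181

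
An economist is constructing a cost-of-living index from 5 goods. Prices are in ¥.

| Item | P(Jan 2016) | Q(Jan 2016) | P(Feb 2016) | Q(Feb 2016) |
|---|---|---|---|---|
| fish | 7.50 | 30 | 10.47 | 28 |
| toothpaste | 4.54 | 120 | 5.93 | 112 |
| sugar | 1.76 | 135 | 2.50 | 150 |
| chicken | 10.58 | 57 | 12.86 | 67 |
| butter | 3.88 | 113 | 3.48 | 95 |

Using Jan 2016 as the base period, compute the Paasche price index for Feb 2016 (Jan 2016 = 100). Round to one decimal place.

122.6

Paasche price index uses current-period quantities as weights.
ΣP(Feb 2016)·Q(Feb 2016) = 10.47×28 + 5.93×112 + 2.50×150 + 12.86×67 + 3.48×95 = 293.16 + 664.16 + 375 + 861.62 + 330.6 = 2524.54
ΣP(Jan 2016)·Q(Feb 2016) = 7.50×28 + 4.54×112 + 1.76×150 + 10.58×67 + 3.88×95 = 210 + 508.48 + 264 + 708.86 + 368.6 = 2059.94
Index = 2524.54 / 2059.94 × 100 = 122.5541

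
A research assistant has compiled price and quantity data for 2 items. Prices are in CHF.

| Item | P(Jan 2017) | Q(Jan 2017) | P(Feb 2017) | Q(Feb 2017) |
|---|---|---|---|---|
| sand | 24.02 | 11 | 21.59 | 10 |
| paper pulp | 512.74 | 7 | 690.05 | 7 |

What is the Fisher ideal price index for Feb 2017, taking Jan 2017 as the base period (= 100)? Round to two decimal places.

131.65

Laspeyres component (base-period weights):
ΣP(Feb 2017)Q(Jan 2017) = 21.59×11 + 690.05×7 = 237.49 + 4830.35 = 5067.84
ΣP(Jan 2017)Q(Jan 2017) = 24.02×11 + 512.74×7 = 264.22 + 3589.18 = 3853.4
L = 5067.84 / 3853.4 × 100 = 131.5161
Paasche component (current-period weights):
ΣP(Feb 2017)Q(Feb 2017) = 21.59×10 + 690.05×7 = 215.9 + 4830.35 = 5046.25
ΣP(Jan 2017)Q(Feb 2017) = 24.02×10 + 512.74×7 = 240.2 + 3589.18 = 3829.38
P = 5046.25 / 3829.38 × 100 = 131.7772
Fisher = √(L × P) = √(131.5161 × 131.7772) = 131.6466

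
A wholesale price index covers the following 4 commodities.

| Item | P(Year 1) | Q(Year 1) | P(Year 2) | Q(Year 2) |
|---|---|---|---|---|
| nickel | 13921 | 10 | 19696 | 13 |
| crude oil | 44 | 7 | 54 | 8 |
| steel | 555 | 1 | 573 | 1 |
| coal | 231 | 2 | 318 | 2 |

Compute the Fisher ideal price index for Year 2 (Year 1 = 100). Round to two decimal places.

141.30

Laspeyres component (base-period weights):
ΣP(Year 2)Q(Year 1) = 19696×10 + 54×7 + 573×1 + 318×2 = 196960 + 378 + 573 + 636 = 198547
ΣP(Year 1)Q(Year 1) = 13921×10 + 44×7 + 555×1 + 231×2 = 139210 + 308 + 555 + 462 = 140535
L = 198547 / 140535 × 100 = 141.2794
Paasche component (current-period weights):
ΣP(Year 2)Q(Year 2) = 19696×13 + 54×8 + 573×1 + 318×2 = 256048 + 432 + 573 + 636 = 257689
ΣP(Year 1)Q(Year 2) = 13921×13 + 44×8 + 555×1 + 231×2 = 180973 + 352 + 555 + 462 = 182342
P = 257689 / 182342 × 100 = 141.3218
Fisher = √(L × P) = √(141.2794 × 141.3218) = 141.3006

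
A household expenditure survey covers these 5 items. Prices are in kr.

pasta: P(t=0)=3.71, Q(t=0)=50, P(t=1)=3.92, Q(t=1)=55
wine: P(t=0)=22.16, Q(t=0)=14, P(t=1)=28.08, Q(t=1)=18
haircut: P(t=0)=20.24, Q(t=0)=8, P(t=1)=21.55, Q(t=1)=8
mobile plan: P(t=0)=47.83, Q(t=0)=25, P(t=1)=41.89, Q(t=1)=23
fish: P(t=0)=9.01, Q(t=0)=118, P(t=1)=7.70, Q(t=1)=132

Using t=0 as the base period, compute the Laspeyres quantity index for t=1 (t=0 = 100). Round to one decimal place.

104.7

Laspeyres quantity index uses base-period prices as weights.
ΣP(t=0)·Q(t=1) = 3.71×55 + 22.16×18 + 20.24×8 + 47.83×23 + 9.01×132 = 204.05 + 398.88 + 161.92 + 1100.09 + 1189.32 = 3054.26
ΣP(t=0)·Q(t=0) = 3.71×50 + 22.16×14 + 20.24×8 + 47.83×25 + 9.01×118 = 185.5 + 310.24 + 161.92 + 1195.75 + 1063.18 = 2916.59
Index = 3054.26 / 2916.59 × 100 = 104.7202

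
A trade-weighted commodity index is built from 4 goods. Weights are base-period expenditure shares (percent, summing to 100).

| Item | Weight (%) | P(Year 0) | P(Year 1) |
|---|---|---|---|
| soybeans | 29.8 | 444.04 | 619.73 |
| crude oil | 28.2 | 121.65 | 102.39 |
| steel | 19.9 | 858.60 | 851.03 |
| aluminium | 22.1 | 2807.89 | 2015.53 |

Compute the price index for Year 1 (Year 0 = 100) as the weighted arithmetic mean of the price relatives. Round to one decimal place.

100.9

soybeans: 29.8 × (619.73/444.04) = 29.8 × 1.395663 = 41.5907
crude oil: 28.2 × (102.39/121.65) = 28.2 × 0.841677 = 23.7353
steel: 19.9 × (851.03/858.60) = 19.9 × 0.991183 = 19.7245
aluminium: 22.1 × (2015.53/2807.89) = 22.1 × 0.717809 = 15.8636
Index = Σ wᵢ·(p₁ᵢ/p₀ᵢ) = 41.5907 + 23.7353 + 19.7245 + 15.8636 = 100.9142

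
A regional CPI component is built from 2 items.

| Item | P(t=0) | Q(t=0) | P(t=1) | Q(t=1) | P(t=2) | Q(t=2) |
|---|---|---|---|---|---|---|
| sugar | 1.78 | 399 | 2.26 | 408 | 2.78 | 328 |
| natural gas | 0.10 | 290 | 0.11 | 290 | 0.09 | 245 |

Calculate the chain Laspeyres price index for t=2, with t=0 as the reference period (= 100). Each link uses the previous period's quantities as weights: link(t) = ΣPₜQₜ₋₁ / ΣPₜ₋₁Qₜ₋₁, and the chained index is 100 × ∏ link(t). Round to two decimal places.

Link t=0→t=1:
ΣP(t=1)Q(t=0) = 2.26×399 + 0.11×290 = 901.74 + 31.9 = 933.64
ΣP(t=0)Q(t=0) = 1.78×399 + 0.10×290 = 710.22 + 29 = 739.22
link = 933.64/739.22 = 1.263007
Link t=1→t=2:
ΣP(t=2)Q(t=1) = 2.78×408 + 0.09×290 = 1134.24 + 26.1 = 1160.34
ΣP(t=1)Q(t=1) = 2.26×408 + 0.11×290 = 922.08 + 31.9 = 953.98
link = 1160.34/953.98 = 1.216315
Chained index = 100 × 1.263007 × 1.216315 = 153.6214

153.62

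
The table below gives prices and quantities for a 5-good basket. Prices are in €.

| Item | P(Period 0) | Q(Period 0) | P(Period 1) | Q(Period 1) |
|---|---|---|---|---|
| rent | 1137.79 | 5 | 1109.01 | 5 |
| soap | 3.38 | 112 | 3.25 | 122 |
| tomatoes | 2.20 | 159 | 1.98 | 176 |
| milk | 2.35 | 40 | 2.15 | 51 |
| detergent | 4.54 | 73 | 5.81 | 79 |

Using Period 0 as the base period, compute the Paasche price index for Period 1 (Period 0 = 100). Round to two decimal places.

Paasche price index uses current-period quantities as weights.
ΣP(Period 1)·Q(Period 1) = 1109.01×5 + 3.25×122 + 1.98×176 + 2.15×51 + 5.81×79 = 5545.05 + 396.5 + 348.48 + 109.65 + 458.99 = 6858.67
ΣP(Period 0)·Q(Period 1) = 1137.79×5 + 3.38×122 + 2.20×176 + 2.35×51 + 4.54×79 = 5688.95 + 412.36 + 387.2 + 119.85 + 358.66 = 6967.02
Index = 6858.67 / 6967.02 × 100 = 98.4448

98.44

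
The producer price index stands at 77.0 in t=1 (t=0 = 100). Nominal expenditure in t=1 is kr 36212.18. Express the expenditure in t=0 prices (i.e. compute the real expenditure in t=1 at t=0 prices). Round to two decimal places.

Real = Nominal ÷ (Index/100) = 36212.18 ÷ (77.0/100)
     = 36212.18 ÷ 0.770 = 47028.8052

47028.81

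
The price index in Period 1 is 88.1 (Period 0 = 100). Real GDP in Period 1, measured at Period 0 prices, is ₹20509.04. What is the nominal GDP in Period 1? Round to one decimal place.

18068.5

Nominal = Real × (Index/100) = 20509.04 × (88.1/100)
        = 20509.04 × 0.881 = 18068.4642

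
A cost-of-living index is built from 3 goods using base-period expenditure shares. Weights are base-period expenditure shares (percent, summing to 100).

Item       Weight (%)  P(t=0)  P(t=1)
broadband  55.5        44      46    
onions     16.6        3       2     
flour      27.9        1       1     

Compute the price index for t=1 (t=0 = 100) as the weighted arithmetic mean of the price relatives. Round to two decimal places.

96.99

broadband: 55.5 × (46/44) = 55.5 × 1.045455 = 58.0227
onions: 16.6 × (2/3) = 16.6 × 0.666667 = 11.0667
flour: 27.9 × (1/1) = 27.9 × 1.000000 = 27.9000
Index = Σ wᵢ·(p₁ᵢ/p₀ᵢ) = 58.0227 + 11.0667 + 27.9000 = 96.9894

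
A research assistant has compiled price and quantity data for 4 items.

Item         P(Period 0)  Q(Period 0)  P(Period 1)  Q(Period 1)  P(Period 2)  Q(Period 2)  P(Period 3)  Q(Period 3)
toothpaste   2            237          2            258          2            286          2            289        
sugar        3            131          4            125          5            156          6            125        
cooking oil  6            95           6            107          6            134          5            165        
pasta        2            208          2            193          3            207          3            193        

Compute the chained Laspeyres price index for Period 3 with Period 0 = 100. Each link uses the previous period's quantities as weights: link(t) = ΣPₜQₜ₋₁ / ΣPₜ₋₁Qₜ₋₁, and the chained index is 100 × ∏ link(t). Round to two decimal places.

Link Period 0→Period 1:
ΣP(Period 1)Q(Period 0) = 2×237 + 4×131 + 6×95 + 2×208 = 474 + 524 + 570 + 416 = 1984
ΣP(Period 0)Q(Period 0) = 2×237 + 3×131 + 6×95 + 2×208 = 474 + 393 + 570 + 416 = 1853
link = 1984/1853 = 1.070696
Link Period 1→Period 2:
ΣP(Period 2)Q(Period 1) = 2×258 + 5×125 + 6×107 + 3×193 = 516 + 625 + 642 + 579 = 2362
ΣP(Period 1)Q(Period 1) = 2×258 + 4×125 + 6×107 + 2×193 = 516 + 500 + 642 + 386 = 2044
link = 2362/2044 = 1.155577
Link Period 2→Period 3:
ΣP(Period 3)Q(Period 2) = 2×286 + 6×156 + 5×134 + 3×207 = 572 + 936 + 670 + 621 = 2799
ΣP(Period 2)Q(Period 2) = 2×286 + 5×156 + 6×134 + 3×207 = 572 + 780 + 804 + 621 = 2777
link = 2799/2777 = 1.007922
Chained index = 100 × 1.070696 × 1.155577 × 1.007922 = 124.7074

124.71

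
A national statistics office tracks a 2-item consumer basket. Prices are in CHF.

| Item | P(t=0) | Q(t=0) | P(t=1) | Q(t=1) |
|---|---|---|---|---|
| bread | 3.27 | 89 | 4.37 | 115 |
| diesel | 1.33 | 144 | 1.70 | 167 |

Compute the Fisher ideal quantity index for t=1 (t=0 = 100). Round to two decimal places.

Laspeyres component (base-period weights):
ΣP(t=0)Q(t=1) = 3.27×115 + 1.33×167 = 376.05 + 222.11 = 598.16
ΣP(t=0)Q(t=0) = 3.27×89 + 1.33×144 = 291.03 + 191.52 = 482.55
L = 598.16 / 482.55 × 100 = 123.9581
Paasche component (current-period weights):
ΣP(t=1)Q(t=1) = 4.37×115 + 1.70×167 = 502.55 + 283.9 = 786.45
ΣP(t=1)Q(t=0) = 4.37×89 + 1.70×144 = 388.93 + 244.8 = 633.73
P = 786.45 / 633.73 × 100 = 124.0986
Fisher = √(L × P) = √(123.9581 × 124.0986) = 124.0283

124.03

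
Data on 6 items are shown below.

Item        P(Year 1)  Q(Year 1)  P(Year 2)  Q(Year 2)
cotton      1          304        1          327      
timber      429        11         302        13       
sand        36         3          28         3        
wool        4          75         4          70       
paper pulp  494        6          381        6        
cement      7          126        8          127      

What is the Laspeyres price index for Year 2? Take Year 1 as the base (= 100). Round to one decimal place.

Laspeyres price index uses base-period quantities as weights.
ΣP(Year 2)·Q(Year 1) = 1×304 + 302×11 + 28×3 + 4×75 + 381×6 + 8×126 = 304 + 3322 + 84 + 300 + 2286 + 1008 = 7304
ΣP(Year 1)·Q(Year 1) = 1×304 + 429×11 + 36×3 + 4×75 + 494×6 + 7×126 = 304 + 4719 + 108 + 300 + 2964 + 882 = 9277
Index = 7304 / 9277 × 100 = 78.7323

78.7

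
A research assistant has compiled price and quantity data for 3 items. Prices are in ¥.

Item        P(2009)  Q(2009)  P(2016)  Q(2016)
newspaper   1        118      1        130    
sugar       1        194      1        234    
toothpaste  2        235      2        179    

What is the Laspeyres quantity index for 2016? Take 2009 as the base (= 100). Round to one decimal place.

92.3

Laspeyres quantity index uses base-period prices as weights.
ΣP(2009)·Q(2016) = 1×130 + 1×234 + 2×179 = 130 + 234 + 358 = 722
ΣP(2009)·Q(2009) = 1×118 + 1×194 + 2×235 = 118 + 194 + 470 = 782
Index = 722 / 782 × 100 = 92.3274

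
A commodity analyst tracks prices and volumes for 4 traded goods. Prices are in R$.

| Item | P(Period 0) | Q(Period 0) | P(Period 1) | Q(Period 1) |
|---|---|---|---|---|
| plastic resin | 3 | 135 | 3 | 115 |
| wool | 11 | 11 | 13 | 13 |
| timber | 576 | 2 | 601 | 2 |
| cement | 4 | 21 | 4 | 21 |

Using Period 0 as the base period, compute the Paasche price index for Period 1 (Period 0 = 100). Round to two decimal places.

Paasche price index uses current-period quantities as weights.
ΣP(Period 1)·Q(Period 1) = 3×115 + 13×13 + 601×2 + 4×21 = 345 + 169 + 1202 + 84 = 1800
ΣP(Period 0)·Q(Period 1) = 3×115 + 11×13 + 576×2 + 4×21 = 345 + 143 + 1152 + 84 = 1724
Index = 1800 / 1724 × 100 = 104.4084

104.41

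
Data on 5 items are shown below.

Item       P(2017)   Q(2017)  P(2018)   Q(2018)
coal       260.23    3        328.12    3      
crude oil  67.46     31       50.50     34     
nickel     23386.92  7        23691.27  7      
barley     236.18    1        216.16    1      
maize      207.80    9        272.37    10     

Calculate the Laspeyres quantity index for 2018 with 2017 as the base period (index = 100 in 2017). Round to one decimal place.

100.2

Laspeyres quantity index uses base-period prices as weights.
ΣP(2017)·Q(2018) = 260.23×3 + 67.46×34 + 23386.92×7 + 236.18×1 + 207.80×10 = 780.69 + 2293.64 + 163708.44 + 236.18 + 2078 = 169096.95
ΣP(2017)·Q(2017) = 260.23×3 + 67.46×31 + 23386.92×7 + 236.18×1 + 207.80×9 = 780.69 + 2091.26 + 163708.44 + 236.18 + 1870.2 = 168686.77
Index = 169096.95 / 168686.77 × 100 = 100.2432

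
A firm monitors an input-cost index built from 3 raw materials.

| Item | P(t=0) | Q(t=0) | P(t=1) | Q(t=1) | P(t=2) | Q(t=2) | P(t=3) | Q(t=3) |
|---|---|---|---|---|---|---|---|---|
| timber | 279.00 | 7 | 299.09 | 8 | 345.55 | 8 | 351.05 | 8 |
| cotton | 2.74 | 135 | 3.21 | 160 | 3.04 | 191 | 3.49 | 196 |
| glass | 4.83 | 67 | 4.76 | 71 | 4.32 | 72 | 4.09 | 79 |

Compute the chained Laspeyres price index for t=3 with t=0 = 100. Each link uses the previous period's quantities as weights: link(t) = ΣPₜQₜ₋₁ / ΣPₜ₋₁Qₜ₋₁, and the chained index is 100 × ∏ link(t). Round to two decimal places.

Link t=0→t=1:
ΣP(t=1)Q(t=0) = 299.09×7 + 3.21×135 + 4.76×67 = 2093.63 + 433.35 + 318.92 = 2845.9
ΣP(t=0)Q(t=0) = 279.00×7 + 2.74×135 + 4.83×67 = 1953 + 369.9 + 323.61 = 2646.51
link = 2845.9/2646.51 = 1.075341
Link t=1→t=2:
ΣP(t=2)Q(t=1) = 345.55×8 + 3.04×160 + 4.32×71 = 2764.4 + 486.4 + 306.72 = 3557.52
ΣP(t=1)Q(t=1) = 299.09×8 + 3.21×160 + 4.76×71 = 2392.72 + 513.6 + 337.96 = 3244.28
link = 3557.52/3244.28 = 1.096551
Link t=2→t=3:
ΣP(t=3)Q(t=2) = 351.05×8 + 3.49×191 + 4.09×72 = 2808.4 + 666.59 + 294.48 = 3769.47
ΣP(t=2)Q(t=2) = 345.55×8 + 3.04×191 + 4.32×72 = 2764.4 + 580.64 + 311.04 = 3656.08
link = 3769.47/3656.08 = 1.031014
Chained index = 100 × 1.075341 × 1.096551 × 1.031014 = 121.5737

121.57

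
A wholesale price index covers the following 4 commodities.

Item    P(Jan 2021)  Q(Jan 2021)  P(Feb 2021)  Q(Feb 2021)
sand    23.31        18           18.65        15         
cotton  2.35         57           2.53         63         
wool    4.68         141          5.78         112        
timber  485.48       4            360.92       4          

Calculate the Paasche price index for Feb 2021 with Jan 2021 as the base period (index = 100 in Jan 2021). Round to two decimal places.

Paasche price index uses current-period quantities as weights.
ΣP(Feb 2021)·Q(Feb 2021) = 18.65×15 + 2.53×63 + 5.78×112 + 360.92×4 = 279.75 + 159.39 + 647.36 + 1443.68 = 2530.18
ΣP(Jan 2021)·Q(Feb 2021) = 23.31×15 + 2.35×63 + 4.68×112 + 485.48×4 = 349.65 + 148.05 + 524.16 + 1941.92 = 2963.78
Index = 2530.18 / 2963.78 × 100 = 85.3700

85.37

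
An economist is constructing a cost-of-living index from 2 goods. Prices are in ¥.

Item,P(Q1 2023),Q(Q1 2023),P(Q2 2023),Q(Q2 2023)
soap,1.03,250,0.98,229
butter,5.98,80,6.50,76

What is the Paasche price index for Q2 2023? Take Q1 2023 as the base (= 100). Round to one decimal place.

Paasche price index uses current-period quantities as weights.
ΣP(Q2 2023)·Q(Q2 2023) = 0.98×229 + 6.50×76 = 224.42 + 494 = 718.42
ΣP(Q1 2023)·Q(Q2 2023) = 1.03×229 + 5.98×76 = 235.87 + 454.48 = 690.35
Index = 718.42 / 690.35 × 100 = 104.0661

104.1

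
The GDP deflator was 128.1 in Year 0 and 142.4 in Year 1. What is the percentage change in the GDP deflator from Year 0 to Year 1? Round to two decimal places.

Change = (142.4 − 128.1) / 128.1 × 100
       = 14.3 / 128.1 × 100 = 11.1632%

11.16%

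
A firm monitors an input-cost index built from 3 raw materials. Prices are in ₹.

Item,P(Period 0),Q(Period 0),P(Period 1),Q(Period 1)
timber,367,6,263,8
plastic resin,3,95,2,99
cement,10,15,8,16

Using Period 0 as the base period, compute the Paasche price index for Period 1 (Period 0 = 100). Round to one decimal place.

Paasche price index uses current-period quantities as weights.
ΣP(Period 1)·Q(Period 1) = 263×8 + 2×99 + 8×16 = 2104 + 198 + 128 = 2430
ΣP(Period 0)·Q(Period 1) = 367×8 + 3×99 + 10×16 = 2936 + 297 + 160 = 3393
Index = 2430 / 3393 × 100 = 71.6180

71.6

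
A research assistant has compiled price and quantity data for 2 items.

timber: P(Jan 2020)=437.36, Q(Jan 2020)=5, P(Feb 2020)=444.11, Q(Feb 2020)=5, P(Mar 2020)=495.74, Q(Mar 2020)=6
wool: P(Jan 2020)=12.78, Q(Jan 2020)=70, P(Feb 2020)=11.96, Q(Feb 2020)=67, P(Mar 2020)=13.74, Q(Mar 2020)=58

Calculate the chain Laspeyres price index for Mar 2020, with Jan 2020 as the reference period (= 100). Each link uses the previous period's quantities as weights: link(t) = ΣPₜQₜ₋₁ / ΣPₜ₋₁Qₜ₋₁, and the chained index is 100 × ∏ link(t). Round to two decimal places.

Link Jan 2020→Feb 2020:
ΣP(Feb 2020)Q(Jan 2020) = 444.11×5 + 11.96×70 = 2220.55 + 837.2 = 3057.75
ΣP(Jan 2020)Q(Jan 2020) = 437.36×5 + 12.78×70 = 2186.8 + 894.6 = 3081.4
link = 3057.75/3081.4 = 0.992325
Link Feb 2020→Mar 2020:
ΣP(Mar 2020)Q(Feb 2020) = 495.74×5 + 13.74×67 = 2478.7 + 920.58 = 3399.28
ΣP(Feb 2020)Q(Feb 2020) = 444.11×5 + 11.96×67 = 2220.55 + 801.32 = 3021.87
link = 3399.28/3021.87 = 1.124893
Chained index = 100 × 0.992325 × 1.124893 = 111.6259

111.63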